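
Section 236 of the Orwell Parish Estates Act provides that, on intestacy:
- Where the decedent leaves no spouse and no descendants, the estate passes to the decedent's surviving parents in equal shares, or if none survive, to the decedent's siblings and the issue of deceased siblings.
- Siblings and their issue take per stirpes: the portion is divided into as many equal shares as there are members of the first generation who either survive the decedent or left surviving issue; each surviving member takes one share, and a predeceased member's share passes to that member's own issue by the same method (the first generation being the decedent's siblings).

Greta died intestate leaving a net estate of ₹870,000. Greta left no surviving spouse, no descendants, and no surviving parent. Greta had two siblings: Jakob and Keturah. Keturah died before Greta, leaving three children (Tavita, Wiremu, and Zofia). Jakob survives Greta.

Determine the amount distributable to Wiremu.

Wiremu receives ₹145,000.

The entire ₹870,000 passes to the siblings and their issue.
That amount (₹870,000) is divided into 2 shares of ₹435,000: Jakob takes ₹435,000; Keturah's ₹435,000 share passes to Keturah's issue.
Keturah's share (₹435,000) is divided into 3 shares of ₹145,000: Tavita, Wiremu, and Zofia each take ₹145,000.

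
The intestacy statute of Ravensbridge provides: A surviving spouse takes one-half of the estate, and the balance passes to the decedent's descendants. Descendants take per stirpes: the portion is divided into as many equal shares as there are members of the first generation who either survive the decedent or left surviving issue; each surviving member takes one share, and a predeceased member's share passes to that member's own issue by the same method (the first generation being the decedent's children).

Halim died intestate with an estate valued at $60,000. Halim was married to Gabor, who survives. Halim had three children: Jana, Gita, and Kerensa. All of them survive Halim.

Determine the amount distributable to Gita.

Gita receives $10,000.

Gabor takes one-half of $60,000 = $30,000. The remaining $30,000 passes to the descendants.
The descendants' portion ($30,000) is divided into 3 shares of $10,000: Jana, Gita, and Kerensa each take $10,000.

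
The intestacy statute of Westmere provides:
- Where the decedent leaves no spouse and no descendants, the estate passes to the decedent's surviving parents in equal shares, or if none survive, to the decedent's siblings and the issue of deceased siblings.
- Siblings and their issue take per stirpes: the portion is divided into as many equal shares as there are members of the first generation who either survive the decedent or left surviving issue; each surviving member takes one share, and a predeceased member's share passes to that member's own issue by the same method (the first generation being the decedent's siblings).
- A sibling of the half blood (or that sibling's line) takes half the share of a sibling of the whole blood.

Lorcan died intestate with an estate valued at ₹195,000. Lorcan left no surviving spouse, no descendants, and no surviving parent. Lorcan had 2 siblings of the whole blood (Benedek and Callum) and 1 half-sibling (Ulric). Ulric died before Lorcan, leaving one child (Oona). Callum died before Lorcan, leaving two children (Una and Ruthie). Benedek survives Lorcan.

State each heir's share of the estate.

The entire ₹195,000 passes to the siblings and their issue.
Counting each half-blood sibling's line as half a unit, there are 5/2 units in ₹195,000, so one unit is ₹78,000. Whole-blood lines (Benedek and Callum) take ₹78,000 each; half-blood lines (Ulric) take ₹39,000 each.
Ulric's share (₹39,000) passes entirely to Oona.
Callum's share (₹78,000) is divided into 2 shares of ₹39,000: Una and Ruthie each take ₹39,000.

Oona: ₹39,000; Benedek: ₹78,000; Una: ₹39,000; Ruthie: ₹39,000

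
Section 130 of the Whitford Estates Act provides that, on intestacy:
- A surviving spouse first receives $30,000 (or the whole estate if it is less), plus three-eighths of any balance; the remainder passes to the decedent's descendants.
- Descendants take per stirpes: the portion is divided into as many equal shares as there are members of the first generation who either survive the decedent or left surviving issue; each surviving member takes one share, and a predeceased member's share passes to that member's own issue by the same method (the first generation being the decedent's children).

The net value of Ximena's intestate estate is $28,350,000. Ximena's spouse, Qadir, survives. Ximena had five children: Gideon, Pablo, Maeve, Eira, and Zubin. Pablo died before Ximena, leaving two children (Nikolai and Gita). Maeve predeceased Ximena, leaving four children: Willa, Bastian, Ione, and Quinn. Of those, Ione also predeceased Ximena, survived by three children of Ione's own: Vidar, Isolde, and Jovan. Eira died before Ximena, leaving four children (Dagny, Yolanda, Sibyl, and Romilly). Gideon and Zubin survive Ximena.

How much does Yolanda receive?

Qadir first takes $30,000, leaving a balance of $28,320,000. Qadir then takes three-eighths of the balance ($10,620,000), for a total of $10,650,000. The remaining $17,700,000 passes to the descendants.
The descendants' portion ($17,700,000) is divided into 5 shares of $3,540,000: Gideon and Zubin each take $3,540,000; Pablo's $3,540,000 share passes to Pablo's issue; Maeve's $3,540,000 share passes to Maeve's issue; Eira's $3,540,000 share passes to Eira's issue.
Pablo's share ($3,540,000) is divided into 2 shares of $1,770,000: Nikolai and Gita each take $1,770,000.
Maeve's share ($3,540,000) is divided into 4 shares of $885,000: Willa, Bastian, and Quinn each take $885,000; Ione's $885,000 share passes to Ione's issue.
Ione's share ($885,000) is divided into 3 shares of $295,000: Vidar, Isolde, and Jovan each take $295,000.
Eira's share ($3,540,000) is divided into 4 shares of $885,000: Dagny, Yolanda, Sibyl, and Romilly each take $885,000.

Yolanda receives $885,000.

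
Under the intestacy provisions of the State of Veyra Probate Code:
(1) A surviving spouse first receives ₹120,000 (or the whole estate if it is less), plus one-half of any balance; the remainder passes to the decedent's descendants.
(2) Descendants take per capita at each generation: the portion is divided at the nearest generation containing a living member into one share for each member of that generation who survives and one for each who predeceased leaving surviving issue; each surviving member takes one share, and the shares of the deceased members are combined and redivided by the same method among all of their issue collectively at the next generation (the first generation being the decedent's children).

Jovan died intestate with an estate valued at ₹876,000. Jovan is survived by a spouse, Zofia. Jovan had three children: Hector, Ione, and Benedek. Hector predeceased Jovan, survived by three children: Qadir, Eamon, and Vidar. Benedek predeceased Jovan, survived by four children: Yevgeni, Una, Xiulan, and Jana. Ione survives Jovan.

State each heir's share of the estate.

Zofia: ₹498,000; Qadir: ₹36,000; Eamon: ₹36,000; Vidar: ₹36,000; Ione: ₹126,000; Yevgeni: ₹36,000; Una: ₹36,000; Xiulan: ₹36,000; Jana: ₹36,000

Zofia first takes ₹120,000, leaving a balance of ₹756,000. Zofia then takes one-half of the balance (₹378,000), for a total of ₹498,000. The remaining ₹378,000 passes to the descendants.
The descendants' portion (₹378,000) is divided at the children's generation into 3 shares of ₹126,000. Ione takes ₹126,000. The 2 shares of the deceased (Hector and Benedek) are combined into a pool of ₹252,000.
That pool (₹252,000) is divided at the grandchildren's generation equally among Qadir, Eamon, Vidar, Yevgeni, Una, Xiulan, and Jana: ₹36,000 each.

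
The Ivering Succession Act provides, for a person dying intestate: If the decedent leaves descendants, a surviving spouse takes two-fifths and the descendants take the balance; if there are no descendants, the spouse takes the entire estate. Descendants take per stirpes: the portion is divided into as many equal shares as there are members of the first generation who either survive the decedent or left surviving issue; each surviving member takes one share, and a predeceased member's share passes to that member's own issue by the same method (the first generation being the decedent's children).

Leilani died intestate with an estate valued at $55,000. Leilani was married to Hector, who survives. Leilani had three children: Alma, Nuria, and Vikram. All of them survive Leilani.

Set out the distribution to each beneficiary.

Hector takes two-fifths of $55,000 = $22,000. The remaining $33,000 passes to the descendants.
The descendants' portion ($33,000) is divided into 3 shares of $11,000: Alma, Nuria, and Vikram each take $11,000.

Hector: $22,000; Alma: $11,000; Nuria: $11,000; Vikram: $11,000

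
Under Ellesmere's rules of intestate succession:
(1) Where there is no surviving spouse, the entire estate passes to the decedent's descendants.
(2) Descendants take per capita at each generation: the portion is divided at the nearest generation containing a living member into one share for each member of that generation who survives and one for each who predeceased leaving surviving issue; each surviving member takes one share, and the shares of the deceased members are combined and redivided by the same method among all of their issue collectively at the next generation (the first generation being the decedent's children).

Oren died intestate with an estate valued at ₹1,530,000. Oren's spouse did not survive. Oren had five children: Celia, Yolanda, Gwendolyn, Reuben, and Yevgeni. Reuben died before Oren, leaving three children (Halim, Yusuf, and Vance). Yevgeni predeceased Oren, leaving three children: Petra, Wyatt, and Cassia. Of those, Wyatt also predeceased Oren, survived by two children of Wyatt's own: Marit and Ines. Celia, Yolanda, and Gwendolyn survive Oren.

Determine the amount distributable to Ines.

The entire ₹1,530,000 passes to the descendants.
That amount (₹1,530,000) is divided at the children's generation into 5 shares of ₹306,000. Celia, Yolanda, and Gwendolyn each take ₹306,000. The 2 shares of the deceased (Reuben and Yevgeni) are combined into a pool of ₹612,000.
That pool (₹612,000) is divided at the grandchildren's generation into 6 shares of ₹102,000. Halim, Yusuf, Vance, Petra, and Cassia each take ₹102,000. The remaining share for the deceased Wyatt (₹102,000) is carried to the next generation.
That pool (₹102,000) is divided at the great-grandchildren's generation equally among Marit and Ines: ₹51,000 each.

Ines receives ₹51,000.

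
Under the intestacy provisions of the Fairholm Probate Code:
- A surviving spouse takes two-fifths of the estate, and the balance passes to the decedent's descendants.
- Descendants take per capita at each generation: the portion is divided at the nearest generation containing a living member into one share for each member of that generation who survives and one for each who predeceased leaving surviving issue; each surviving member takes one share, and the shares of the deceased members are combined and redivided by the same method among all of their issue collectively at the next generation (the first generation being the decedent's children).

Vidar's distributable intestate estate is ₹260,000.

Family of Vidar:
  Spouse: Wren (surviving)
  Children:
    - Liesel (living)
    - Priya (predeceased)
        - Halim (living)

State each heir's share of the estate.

Wren takes two-fifths of ₹260,000 = ₹104,000. The remaining ₹156,000 passes to the descendants.
The descendants' portion (₹156,000) is divided at the children's generation into 2 shares of ₹78,000. Liesel takes ₹78,000. The remaining share for the deceased Priya (₹78,000) is carried to the next generation.
That pool (₹78,000) passes entirely to Halim, the sole taker at the grandchildren's generation.

Wren: ₹104,000; Liesel: ₹78,000; Halim: ₹78,000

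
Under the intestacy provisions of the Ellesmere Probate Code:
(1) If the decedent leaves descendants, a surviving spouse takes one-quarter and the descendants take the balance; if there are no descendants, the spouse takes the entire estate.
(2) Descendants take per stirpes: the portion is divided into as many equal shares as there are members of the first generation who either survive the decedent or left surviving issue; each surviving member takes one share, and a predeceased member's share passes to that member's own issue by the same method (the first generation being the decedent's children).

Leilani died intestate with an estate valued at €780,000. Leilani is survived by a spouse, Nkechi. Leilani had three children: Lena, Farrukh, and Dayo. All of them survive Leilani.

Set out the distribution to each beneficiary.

Nkechi takes one-quarter of €780,000 = €195,000. The remaining €585,000 passes to the descendants.
The descendants' portion (€585,000) is divided into 3 shares of €195,000: Lena, Farrukh, and Dayo each take €195,000.

Nkechi: €195,000; Lena: €195,000; Farrukh: €195,000; Dayo: €195,000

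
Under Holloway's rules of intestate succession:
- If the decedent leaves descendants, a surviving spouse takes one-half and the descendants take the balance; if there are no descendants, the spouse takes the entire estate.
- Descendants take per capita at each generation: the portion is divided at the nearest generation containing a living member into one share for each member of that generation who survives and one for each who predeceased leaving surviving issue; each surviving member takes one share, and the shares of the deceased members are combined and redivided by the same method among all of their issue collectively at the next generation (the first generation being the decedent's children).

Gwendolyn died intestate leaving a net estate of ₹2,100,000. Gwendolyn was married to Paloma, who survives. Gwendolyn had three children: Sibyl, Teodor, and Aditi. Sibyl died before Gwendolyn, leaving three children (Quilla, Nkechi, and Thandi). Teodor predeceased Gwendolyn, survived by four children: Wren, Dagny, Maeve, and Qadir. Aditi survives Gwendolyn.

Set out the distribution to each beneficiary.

Paloma takes one-half of ₹2,100,000 = ₹1,050,000. The remaining ₹1,050,000 passes to the descendants.
The descendants' portion (₹1,050,000) is divided at the children's generation into 3 shares of ₹350,000. Aditi takes ₹350,000. The 2 shares of the deceased (Sibyl and Teodor) are combined into a pool of ₹700,000.
That pool (₹700,000) is divided at the grandchildren's generation equally among Quilla, Nkechi, Thandi, Wren, Dagny, Maeve, and Qadir: ₹100,000 each.

Paloma: ₹1,050,000; Quilla: ₹100,000; Nkechi: ₹100,000; Thandi: ₹100,000; Wren: ₹100,000; Dagny: ₹100,000; Maeve: ₹100,000; Qadir: ₹100,000; Aditi: ₹350,000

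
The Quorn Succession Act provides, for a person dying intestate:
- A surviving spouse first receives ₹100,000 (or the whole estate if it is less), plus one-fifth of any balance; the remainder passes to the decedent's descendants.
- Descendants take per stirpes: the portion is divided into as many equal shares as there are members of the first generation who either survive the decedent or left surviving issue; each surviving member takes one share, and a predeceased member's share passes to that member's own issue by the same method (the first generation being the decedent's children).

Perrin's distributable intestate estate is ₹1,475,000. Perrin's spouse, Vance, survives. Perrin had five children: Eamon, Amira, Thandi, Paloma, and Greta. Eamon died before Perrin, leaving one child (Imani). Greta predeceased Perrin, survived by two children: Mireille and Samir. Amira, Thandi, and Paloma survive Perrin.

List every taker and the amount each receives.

Vance: ₹375,000; Imani: ₹220,000; Amira: ₹220,000; Thandi: ₹220,000; Paloma: ₹220,000; Mireille: ₹110,000; Samir: ₹110,000

Vance first takes ₹100,000, leaving a balance of ₹1,375,000. Vance then takes one-fifth of the balance (₹275,000), for a total of ₹375,000. The remaining ₹1,100,000 passes to the descendants.
The descendants' portion (₹1,100,000) is divided into 5 shares of ₹220,000: Amira, Thandi, and Paloma each take ₹220,000; Eamon's ₹220,000 share passes to Eamon's issue; Greta's ₹220,000 share passes to Greta's issue.
Eamon's share (₹220,000) passes entirely to Imani.
Greta's share (₹220,000) is divided into 2 shares of ₹110,000: Mireille and Samir each take ₹110,000.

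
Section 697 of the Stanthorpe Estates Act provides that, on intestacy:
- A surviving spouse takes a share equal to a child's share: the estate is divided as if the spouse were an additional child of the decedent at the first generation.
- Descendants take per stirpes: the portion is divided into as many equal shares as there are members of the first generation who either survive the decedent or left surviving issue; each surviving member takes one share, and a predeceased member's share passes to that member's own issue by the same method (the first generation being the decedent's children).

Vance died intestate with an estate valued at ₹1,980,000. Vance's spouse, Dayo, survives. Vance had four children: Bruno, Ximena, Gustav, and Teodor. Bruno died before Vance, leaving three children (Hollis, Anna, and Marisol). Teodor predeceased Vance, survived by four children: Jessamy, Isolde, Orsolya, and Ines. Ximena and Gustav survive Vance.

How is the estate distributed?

The spouse counts as an additional share at the children's level, so there are 5 primary shares of ₹396,000. Dayo takes one such share (₹396,000).
The children's combined portion (₹1,584,000) is divided into 4 shares of ₹396,000: Ximena and Gustav each take ₹396,000; Bruno's ₹396,000 share passes to Bruno's issue; Teodor's ₹396,000 share passes to Teodor's issue.
Bruno's share (₹396,000) is divided into 3 shares of ₹132,000: Hollis, Anna, and Marisol each take ₹132,000.
Teodor's share (₹396,000) is divided into 4 shares of ₹99,000: Jessamy, Isolde, Orsolya, and Ines each take ₹99,000.

Dayo: ₹396,000; Hollis: ₹132,000; Anna: ₹132,000; Marisol: ₹132,000; Ximena: ₹396,000; Gustav: ₹396,000; Jessamy: ₹99,000; Isolde: ₹99,000; Orsolya: ₹99,000; Ines: ₹99,000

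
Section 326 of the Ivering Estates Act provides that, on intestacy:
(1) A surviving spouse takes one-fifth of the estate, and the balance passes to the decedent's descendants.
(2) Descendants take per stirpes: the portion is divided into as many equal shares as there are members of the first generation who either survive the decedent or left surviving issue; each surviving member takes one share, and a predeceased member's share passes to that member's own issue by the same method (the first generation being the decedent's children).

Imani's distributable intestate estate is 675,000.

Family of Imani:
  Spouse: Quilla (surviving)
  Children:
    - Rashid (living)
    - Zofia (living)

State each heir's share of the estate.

Quilla: 135,000; Rashid: 270,000; Zofia: 270,000

Quilla takes one-fifth of 675,000 = 135,000. The remaining 540,000 passes to the descendants.
The descendants' portion (540,000) is divided into 2 shares of 270,000: Rashid and Zofia each take 270,000.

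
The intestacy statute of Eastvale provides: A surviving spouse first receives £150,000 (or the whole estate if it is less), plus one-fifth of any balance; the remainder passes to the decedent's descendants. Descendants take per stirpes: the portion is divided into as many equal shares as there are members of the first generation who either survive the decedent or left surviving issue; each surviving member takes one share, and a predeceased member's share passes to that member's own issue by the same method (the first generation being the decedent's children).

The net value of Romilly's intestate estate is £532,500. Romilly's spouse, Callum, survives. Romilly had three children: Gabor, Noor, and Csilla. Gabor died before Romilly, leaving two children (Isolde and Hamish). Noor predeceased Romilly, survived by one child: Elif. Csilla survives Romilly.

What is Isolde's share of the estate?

Callum first takes £150,000, leaving a balance of £382,500. Callum then takes one-fifth of the balance (£76,500), for a total of £226,500. The remaining £306,000 passes to the descendants.
The descendants' portion (£306,000) is divided into 3 shares of £102,000: Csilla takes £102,000; Gabor's £102,000 share passes to Gabor's issue; Noor's £102,000 share passes to Noor's issue.
Gabor's share (£102,000) is divided into 2 shares of £51,000: Isolde and Hamish each take £51,000.
Noor's share (£102,000) passes entirely to Elif.

Isolde receives £51,000.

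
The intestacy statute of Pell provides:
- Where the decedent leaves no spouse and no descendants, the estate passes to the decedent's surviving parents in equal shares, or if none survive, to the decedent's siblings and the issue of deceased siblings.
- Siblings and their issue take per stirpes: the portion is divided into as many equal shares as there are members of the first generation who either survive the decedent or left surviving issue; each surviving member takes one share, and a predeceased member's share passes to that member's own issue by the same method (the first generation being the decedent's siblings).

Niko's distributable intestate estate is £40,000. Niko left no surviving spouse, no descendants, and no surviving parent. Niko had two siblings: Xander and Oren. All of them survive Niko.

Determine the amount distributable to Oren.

The entire £40,000 passes to the siblings and their issue.
That amount (£40,000) is divided into 2 shares of £20,000: Xander and Oren each take £20,000.

Oren receives £20,000.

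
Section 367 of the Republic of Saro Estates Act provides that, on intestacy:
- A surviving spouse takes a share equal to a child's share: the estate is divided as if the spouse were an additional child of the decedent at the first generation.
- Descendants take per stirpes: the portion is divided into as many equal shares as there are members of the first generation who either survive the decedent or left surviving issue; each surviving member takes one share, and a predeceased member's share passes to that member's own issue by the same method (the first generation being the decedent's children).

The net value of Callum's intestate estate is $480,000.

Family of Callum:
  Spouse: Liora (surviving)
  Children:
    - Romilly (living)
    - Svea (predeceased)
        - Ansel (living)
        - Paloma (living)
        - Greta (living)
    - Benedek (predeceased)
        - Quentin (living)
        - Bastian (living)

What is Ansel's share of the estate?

The spouse counts as an additional share at the children's level, so there are 4 primary shares of $120,000. Liora takes one such share ($120,000).
The children's combined portion ($360,000) is divided into 3 shares of $120,000: Romilly takes $120,000; Svea's $120,000 share passes to Svea's issue; Benedek's $120,000 share passes to Benedek's issue.
Svea's share ($120,000) is divided into 3 shares of $40,000: Ansel, Paloma, and Greta each take $40,000.
Benedek's share ($120,000) is divided into 2 shares of $60,000: Quentin and Bastian each take $60,000.

Ansel receives $40,000.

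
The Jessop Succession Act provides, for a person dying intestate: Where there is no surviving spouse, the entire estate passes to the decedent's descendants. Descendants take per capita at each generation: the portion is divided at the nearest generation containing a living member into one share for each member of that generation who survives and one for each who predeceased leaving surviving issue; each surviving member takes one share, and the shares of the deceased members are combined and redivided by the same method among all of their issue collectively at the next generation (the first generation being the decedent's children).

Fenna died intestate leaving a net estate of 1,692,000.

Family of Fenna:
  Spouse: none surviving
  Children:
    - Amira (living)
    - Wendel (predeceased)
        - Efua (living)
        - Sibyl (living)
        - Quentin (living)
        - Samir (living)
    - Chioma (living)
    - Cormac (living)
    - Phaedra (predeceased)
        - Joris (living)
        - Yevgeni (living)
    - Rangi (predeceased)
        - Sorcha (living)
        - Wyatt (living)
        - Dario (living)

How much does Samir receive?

Samir receives 94,000.

The entire 1,692,000 passes to the descendants.
That amount (1,692,000) is divided at the children's generation into 6 shares of 282,000. Amira, Chioma, and Cormac each take 282,000. The 3 shares of the deceased (Wendel, Phaedra, and Rangi) are combined into a pool of 846,000.
That pool (846,000) is divided at the grandchildren's generation equally among Efua, Sibyl, Quentin, Samir, Joris, Yevgeni, Sorcha, Wyatt, and Dario: 94,000 each.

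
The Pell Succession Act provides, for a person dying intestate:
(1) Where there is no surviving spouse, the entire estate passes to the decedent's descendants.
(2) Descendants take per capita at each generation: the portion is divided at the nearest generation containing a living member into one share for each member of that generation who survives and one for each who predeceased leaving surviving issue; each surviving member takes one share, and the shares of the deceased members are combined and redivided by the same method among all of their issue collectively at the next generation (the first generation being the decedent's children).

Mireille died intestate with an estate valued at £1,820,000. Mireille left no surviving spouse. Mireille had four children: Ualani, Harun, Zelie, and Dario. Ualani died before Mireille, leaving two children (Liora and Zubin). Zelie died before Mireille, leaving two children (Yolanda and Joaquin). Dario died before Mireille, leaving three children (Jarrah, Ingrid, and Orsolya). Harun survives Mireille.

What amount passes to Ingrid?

Ingrid receives £195,000.

The entire £1,820,000 passes to the descendants.
That amount (£1,820,000) is divided at the children's generation into 4 shares of £455,000. Harun takes £455,000. The 3 shares of the deceased (Ualani, Zelie, and Dario) are combined into a pool of £1,365,000.
That pool (£1,365,000) is divided at the grandchildren's generation equally among Liora, Zubin, Yolanda, Joaquin, Jarrah, Ingrid, and Orsolya: £195,000 each.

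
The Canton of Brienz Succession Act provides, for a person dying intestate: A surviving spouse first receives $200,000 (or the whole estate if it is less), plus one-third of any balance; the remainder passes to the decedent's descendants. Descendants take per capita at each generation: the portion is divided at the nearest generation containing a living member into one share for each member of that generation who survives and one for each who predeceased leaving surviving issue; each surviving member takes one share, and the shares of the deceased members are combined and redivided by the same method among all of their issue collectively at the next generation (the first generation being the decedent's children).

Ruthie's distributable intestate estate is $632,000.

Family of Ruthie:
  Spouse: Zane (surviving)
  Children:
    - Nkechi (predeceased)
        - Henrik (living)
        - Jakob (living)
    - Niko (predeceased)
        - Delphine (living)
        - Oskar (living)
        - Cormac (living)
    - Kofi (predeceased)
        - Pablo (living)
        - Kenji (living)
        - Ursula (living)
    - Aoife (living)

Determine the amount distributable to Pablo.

Pablo receives $27,000.

Zane first takes $200,000, leaving a balance of $432,000. Zane then takes one-third of the balance ($144,000), for a total of $344,000. The remaining $288,000 passes to the descendants.
The descendants' portion ($288,000) is divided at the children's generation into 4 shares of $72,000. Aoife takes $72,000. The 3 shares of the deceased (Nkechi, Niko, and Kofi) are combined into a pool of $216,000.
That pool ($216,000) is divided at the grandchildren's generation equally among Henrik, Jakob, Delphine, Oskar, Cormac, Pablo, Kenji, and Ursula: $27,000 each.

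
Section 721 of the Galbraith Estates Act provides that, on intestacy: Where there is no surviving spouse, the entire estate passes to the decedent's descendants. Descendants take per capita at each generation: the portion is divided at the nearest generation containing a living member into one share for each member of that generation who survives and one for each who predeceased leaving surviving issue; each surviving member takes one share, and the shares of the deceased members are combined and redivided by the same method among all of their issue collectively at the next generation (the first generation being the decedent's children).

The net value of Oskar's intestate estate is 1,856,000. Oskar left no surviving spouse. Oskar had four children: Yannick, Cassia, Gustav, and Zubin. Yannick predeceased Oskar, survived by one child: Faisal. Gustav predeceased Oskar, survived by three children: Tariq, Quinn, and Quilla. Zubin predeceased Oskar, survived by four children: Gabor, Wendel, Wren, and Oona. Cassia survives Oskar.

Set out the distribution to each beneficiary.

The entire 1,856,000 passes to the descendants.
That amount (1,856,000) is divided at the children's generation into 4 shares of 464,000. Cassia takes 464,000. The 3 shares of the deceased (Yannick, Gustav, and Zubin) are combined into a pool of 1,392,000.
That pool (1,392,000) is divided at the grandchildren's generation equally among Faisal, Tariq, Quinn, Quilla, Gabor, Wendel, Wren, and Oona: 174,000 each.

Faisal: 174,000; Cassia: 464,000; Tariq: 174,000; Quinn: 174,000; Quilla: 174,000; Gabor: 174,000; Wendel: 174,000; Wren: 174,000; Oona: 174,000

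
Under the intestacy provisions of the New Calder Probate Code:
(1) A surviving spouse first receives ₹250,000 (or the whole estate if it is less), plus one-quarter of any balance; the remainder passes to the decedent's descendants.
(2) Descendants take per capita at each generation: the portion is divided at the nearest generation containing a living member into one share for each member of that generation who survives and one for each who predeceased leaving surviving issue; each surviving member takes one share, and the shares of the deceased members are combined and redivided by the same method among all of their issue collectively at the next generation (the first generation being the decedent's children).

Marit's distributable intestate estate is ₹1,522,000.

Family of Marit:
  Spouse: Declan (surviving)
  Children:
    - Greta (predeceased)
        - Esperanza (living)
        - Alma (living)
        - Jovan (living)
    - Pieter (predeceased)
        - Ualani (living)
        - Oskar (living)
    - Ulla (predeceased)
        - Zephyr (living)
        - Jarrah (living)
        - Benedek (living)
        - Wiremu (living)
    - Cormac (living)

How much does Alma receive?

Declan first takes ₹250,000, leaving a balance of ₹1,272,000. Declan then takes one-quarter of the balance (₹318,000), for a total of ₹568,000. The remaining ₹954,000 passes to the descendants.
The descendants' portion (₹954,000) is divided at the children's generation into 4 shares of ₹238,500. Cormac takes ₹238,500. The 3 shares of the deceased (Greta, Pieter, and Ulla) are combined into a pool of ₹715,500.
That pool (₹715,500) is divided at the grandchildren's generation equally among Esperanza, Alma, Jovan, Ualani, Oskar, Zephyr, Jarrah, Benedek, and Wiremu: ₹79,500 each.

Alma receives ₹79,500.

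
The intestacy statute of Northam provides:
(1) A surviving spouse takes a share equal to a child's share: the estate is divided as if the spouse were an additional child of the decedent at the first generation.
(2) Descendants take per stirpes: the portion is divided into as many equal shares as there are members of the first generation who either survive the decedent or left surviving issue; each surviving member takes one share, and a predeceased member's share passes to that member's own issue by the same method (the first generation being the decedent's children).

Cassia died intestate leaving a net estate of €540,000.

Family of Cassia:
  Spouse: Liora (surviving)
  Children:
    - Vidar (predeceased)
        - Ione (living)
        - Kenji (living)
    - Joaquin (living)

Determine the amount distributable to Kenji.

Kenji receives €90,000.

The spouse counts as an additional share at the children's level, so there are 3 primary shares of €180,000. Liora takes one such share (€180,000).
The children's combined portion (€360,000) is divided into 2 shares of €180,000: Joaquin takes €180,000; Vidar's €180,000 share passes to Vidar's issue.
Vidar's share (€180,000) is divided into 2 shares of €90,000: Ione and Kenji each take €90,000.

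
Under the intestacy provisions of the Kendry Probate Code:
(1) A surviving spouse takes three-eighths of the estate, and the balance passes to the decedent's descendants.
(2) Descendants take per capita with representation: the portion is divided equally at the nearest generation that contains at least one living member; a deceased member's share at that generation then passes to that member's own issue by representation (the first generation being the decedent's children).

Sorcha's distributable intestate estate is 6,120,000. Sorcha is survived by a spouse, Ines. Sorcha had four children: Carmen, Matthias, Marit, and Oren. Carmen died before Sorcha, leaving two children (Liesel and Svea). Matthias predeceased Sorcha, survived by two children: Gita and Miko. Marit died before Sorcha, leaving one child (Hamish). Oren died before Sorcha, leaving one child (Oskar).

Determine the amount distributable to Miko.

Ines takes three-eighths of 6,120,000 = 2,295,000. The remaining 3,825,000 passes to the descendants.
No child survives, so the initial division is made at the grandchildren's generation.
The descendants' portion (3,825,000) is divided into 6 shares of 637,500: Liesel, Svea, Gita, Miko, Hamish, and Oskar each take 637,500.

Miko receives 637,500.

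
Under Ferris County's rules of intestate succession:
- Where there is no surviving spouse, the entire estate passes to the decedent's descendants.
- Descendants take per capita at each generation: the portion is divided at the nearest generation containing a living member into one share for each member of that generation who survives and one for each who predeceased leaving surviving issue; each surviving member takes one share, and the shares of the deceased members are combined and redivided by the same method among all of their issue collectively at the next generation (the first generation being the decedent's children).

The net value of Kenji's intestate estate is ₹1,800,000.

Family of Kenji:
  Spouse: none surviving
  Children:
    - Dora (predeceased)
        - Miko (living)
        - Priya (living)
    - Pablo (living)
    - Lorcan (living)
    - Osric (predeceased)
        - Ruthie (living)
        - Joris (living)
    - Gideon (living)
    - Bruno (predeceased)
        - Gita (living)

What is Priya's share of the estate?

Priya receives ₹180,000.

The entire ₹1,800,000 passes to the descendants.
That amount (₹1,800,000) is divided at the children's generation into 6 shares of ₹300,000. Pablo, Lorcan, and Gideon each take ₹300,000. The 3 shares of the deceased (Dora, Osric, and Bruno) are combined into a pool of ₹900,000.
That pool (₹900,000) is divided at the grandchildren's generation equally among Miko, Priya, Ruthie, Joris, and Gita: ₹180,000 each.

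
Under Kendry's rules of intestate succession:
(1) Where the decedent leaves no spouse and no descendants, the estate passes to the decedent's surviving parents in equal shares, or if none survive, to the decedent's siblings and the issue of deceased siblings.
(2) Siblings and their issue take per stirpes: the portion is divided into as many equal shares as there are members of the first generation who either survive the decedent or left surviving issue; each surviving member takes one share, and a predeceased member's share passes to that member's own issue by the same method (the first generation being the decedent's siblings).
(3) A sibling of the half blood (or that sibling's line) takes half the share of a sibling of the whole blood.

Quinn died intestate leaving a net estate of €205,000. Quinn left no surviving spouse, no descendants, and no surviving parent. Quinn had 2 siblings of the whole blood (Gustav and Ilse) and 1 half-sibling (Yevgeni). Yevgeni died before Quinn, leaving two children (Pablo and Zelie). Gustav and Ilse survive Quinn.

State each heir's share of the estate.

The entire €205,000 passes to the siblings and their issue.
Counting each half-blood sibling's line as half a unit, there are 5/2 units in €205,000, so one unit is €82,000. Whole-blood lines (Gustav and Ilse) take €82,000 each; half-blood lines (Yevgeni) take €41,000 each.
Yevgeni's share (€41,000) is divided into 2 shares of €20,500: Pablo and Zelie each take €20,500.

Pablo: €20,500; Zelie: €20,500; Gustav: €82,000; Ilse: €82,000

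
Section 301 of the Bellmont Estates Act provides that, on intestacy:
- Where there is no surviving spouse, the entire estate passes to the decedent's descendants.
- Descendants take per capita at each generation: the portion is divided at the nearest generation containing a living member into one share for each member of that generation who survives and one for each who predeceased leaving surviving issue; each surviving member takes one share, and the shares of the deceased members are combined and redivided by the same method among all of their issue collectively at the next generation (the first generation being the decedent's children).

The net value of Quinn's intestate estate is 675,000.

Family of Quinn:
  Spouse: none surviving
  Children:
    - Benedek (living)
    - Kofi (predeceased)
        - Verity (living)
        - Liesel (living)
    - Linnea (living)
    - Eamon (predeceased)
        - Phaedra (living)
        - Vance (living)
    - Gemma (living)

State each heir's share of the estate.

The entire 675,000 passes to the descendants.
That amount (675,000) is divided at the children's generation into 5 shares of 135,000. Benedek, Linnea, and Gemma each take 135,000. The 2 shares of the deceased (Kofi and Eamon) are combined into a pool of 270,000.
That pool (270,000) is divided at the grandchildren's generation equally among Verity, Liesel, Phaedra, and Vance: 67,500 each.

Benedek: 135,000; Verity: 67,500; Liesel: 67,500; Linnea: 135,000; Phaedra: 67,500; Vance: 67,500; Gemma: 135,000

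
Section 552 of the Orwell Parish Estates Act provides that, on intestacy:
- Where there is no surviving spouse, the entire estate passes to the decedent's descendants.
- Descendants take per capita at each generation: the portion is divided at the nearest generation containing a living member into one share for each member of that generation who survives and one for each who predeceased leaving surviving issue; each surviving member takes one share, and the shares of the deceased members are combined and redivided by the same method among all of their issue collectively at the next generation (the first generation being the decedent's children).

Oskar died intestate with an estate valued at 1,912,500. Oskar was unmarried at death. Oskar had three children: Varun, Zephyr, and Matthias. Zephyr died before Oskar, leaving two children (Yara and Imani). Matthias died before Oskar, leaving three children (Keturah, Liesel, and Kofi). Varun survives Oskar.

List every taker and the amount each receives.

The entire 1,912,500 passes to the descendants.
That amount (1,912,500) is divided at the children's generation into 3 shares of 637,500. Varun takes 637,500. The 2 shares of the deceased (Zephyr and Matthias) are combined into a pool of 1,275,000.
That pool (1,275,000) is divided at the grandchildren's generation equally among Yara, Imani, Keturah, Liesel, and Kofi: 255,000 each.

Varun: 637,500; Yara: 255,000; Imani: 255,000; Keturah: 255,000; Liesel: 255,000; Kofi: 255,000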